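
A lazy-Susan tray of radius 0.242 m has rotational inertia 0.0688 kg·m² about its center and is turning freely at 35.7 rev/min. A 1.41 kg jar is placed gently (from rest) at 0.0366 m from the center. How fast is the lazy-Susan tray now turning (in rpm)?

ω_f ≈ 34.7 rpm

The added mass arrives with no angular momentum about the center, and any external torque about the center is negligible, so the system's angular momentum is conserved.
Added inertia Σmr² = (1.41)(0.0366)² = 0.001889 kg·m²; I_f = 0.06880 + 0.001889 = 0.07069 kg·m².
ω_f = I_p ω_i / I_f = (0.06880)(35.7) / 0.07069 = 34.75 rpm.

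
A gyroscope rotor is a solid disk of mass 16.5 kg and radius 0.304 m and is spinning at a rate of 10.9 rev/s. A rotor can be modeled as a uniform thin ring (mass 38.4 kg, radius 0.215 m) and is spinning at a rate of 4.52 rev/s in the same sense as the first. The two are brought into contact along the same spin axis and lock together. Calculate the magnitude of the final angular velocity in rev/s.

No external torque acts about the common axis, so total angular momentum is conserved.
Moments of inertia: I_A = ½(16.5)(0.304)² = 0.7624 kg·m²; I_B = (38.4)(0.215)² = 1.775 kg·m².
Taking A's sense as positive: L = (0.7624)(10.9) + (1.775)(4.52) = 16.33 kg·m²·rev/s.
Combined I = 0.7624 + 1.775 = 2.537 kg·m².
ω_f = L / I = 16.33 / 2.537 = 6.437 rev/s.

|ω_f| ≈ 6.44 rev/s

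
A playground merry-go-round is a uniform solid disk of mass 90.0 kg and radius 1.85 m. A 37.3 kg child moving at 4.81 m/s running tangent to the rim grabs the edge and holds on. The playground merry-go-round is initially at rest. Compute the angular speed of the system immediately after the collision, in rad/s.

About the axle the impulsive forces during the collision are internal, so angular momentum about that axis is conserved.
I_p = ½(90.0)(1.85)² = 154.0 kg·m². Taking the sense of the child's angular momentum as positive, L_{child} = m v R = (37.3)(4.81)(1.85) = 331.9 kg·m²/s.
L_i = 0 + 331.9 = 331.9 kg·m²/s.
After sticking, I_f = I_p + m R² = 154.0 + (37.3)(1.85)² = 281.7 kg·m².
ω_f = L_i / I_f = 331.9 / 281.7 = 1.178 rad/s.

|ω_f| ≈ 1.18 rad/s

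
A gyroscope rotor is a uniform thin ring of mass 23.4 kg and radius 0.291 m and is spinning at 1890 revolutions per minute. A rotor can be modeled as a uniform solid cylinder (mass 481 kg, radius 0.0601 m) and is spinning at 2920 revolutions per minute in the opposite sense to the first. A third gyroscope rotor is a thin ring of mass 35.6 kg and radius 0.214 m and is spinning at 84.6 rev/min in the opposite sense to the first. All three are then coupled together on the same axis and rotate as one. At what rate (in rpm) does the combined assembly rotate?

|ω_f| ≈ 239 rpm

The coupling torques are internal; angular momentum about the shared axis is conserved.
Moments of inertia: I_A = (23.4)(0.291)² = 1.982 kg·m²; I_B = ½(481)(0.0601)² = 0.8687 kg·m²; I_C = (35.6)(0.214)² = 1.630 kg·m².
Taking A's sense as positive: L = (1.982)(1890) − (0.8687)(2920) − (1.630)(84.6) = 1071 kg·m²·rpm.
Combined I = 1.982 + 0.8687 + 1.630 = 4.481 kg·m².
ω_f = L / I = 1071 / 4.481 = 238.9 rpm.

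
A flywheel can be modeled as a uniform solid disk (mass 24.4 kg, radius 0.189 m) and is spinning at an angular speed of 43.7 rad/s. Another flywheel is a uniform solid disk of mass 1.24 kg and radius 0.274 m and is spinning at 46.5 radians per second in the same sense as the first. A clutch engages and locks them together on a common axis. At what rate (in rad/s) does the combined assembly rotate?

The coupling torques are internal; angular momentum about the shared axis is conserved.
Moments of inertia: I_A = ½(24.4)(0.189)² = 0.4358 kg·m²; I_B = ½(1.24)(0.274)² = 0.04655 kg·m².
Taking A's sense as positive: L = (0.4358)(43.7) + (0.04655)(46.5) = 21.21 kg·m²·rad/s.
Combined I = 0.4358 + 0.04655 = 0.4823 kg·m².
ω_f = L / I = 21.21 / 0.4823 = 43.97 rad/s.

|ω_f| ≈ 44.0 rad/s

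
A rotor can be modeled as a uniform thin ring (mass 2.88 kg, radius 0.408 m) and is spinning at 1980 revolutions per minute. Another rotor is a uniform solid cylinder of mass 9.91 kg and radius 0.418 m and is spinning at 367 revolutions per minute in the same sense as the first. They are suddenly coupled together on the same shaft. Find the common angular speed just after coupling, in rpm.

|ω_f| ≈ 942 rpm

No external torque acts about the common axis, so total angular momentum is conserved.
Moments of inertia: I_A = (2.88)(0.408)² = 0.4794 kg·m²; I_B = ½(9.91)(0.418)² = 0.8658 kg·m².
Taking A's sense as positive: L = (0.4794)(1980) + (0.8658)(367) = 1267 kg·m²·rpm.
Combined I = 0.4794 + 0.8658 = 1.345 kg·m².
ω_f = L / I = 1267 / 1.345 = 941.9 rpm.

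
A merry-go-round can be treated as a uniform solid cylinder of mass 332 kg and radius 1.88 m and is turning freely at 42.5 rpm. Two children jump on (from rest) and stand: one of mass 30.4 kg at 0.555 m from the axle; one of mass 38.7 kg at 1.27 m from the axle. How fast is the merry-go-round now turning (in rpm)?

The added mass arrives with no angular momentum about the axle, and any external torque about the axle is negligible, so the system's angular momentum is conserved.
I_p = ½(332)(1.88)² = 586.7 kg·m².
Added inertia Σmr² = (30.4)(0.555)² + (38.7)(1.27)² = 71.78 kg·m²; I_f = 586.7 + 71.78 = 658.5 kg·m².
ω_f = I_p ω_i / I_f = (586.7)(42.5) / 658.5 = 37.87 rpm.

ω_f ≈ 37.9 rpm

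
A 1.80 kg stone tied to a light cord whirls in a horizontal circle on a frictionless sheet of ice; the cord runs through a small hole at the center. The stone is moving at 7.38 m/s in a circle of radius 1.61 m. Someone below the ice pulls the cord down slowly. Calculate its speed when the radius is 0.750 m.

The only horizontal force on the mass is along the cord (radial), so it exerts no torque about the hole and angular momentum m v r is conserved.
v₂ = v₁ r₁ / r₂ = (7.38)(1.61) / (0.750) = 15.84 m/s.

v₂ ≈ 15.8 m/s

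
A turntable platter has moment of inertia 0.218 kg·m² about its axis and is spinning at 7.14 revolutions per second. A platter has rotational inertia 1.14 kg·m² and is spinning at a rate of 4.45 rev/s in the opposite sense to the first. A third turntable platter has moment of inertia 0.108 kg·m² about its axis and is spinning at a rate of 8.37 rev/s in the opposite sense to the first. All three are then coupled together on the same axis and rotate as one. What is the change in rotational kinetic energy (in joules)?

The coupling torques are internal; angular momentum about the shared axis is conserved.
Taking A's sense as positive: L = (0.2180)(7.14) − (1.140)(4.45) − (0.1080)(8.37) = -4.420 kg·m²·rev/s.
Combined I = 0.2180 + 1.140 + 0.1080 = 1.466 kg·m².
ω_f = L / I = -4.420 / 1.466 = -3.015 rev/s.
KE_i = ½ΣIω² = 814.3 J; KE_f = ½(1.466)(18.95)² = 263.1 J.

ΔKE ≈ -551 J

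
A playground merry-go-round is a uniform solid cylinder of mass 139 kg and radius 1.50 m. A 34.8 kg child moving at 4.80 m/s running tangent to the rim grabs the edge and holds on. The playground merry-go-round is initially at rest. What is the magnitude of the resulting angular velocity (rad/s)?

The axle reaction passes through the axle and exerts no torque about it; angular momentum about the axle is conserved through the impact.
I_p = ½(139)(1.50)² = 156.4 kg·m². Taking the sense of the child's angular momentum as positive, L_{child} = m v R = (34.8)(4.80)(1.50) = 250.6 kg·m²/s.
L_i = 0 + 250.6 = 250.6 kg·m²/s.
After sticking, I_f = I_p + m R² = 156.4 + (34.8)(1.50)² = 234.7 kg·m².
ω_f = L_i / I_f = 250.6 / 234.7 = 1.068 rad/s.

|ω_f| ≈ 1.07 rad/s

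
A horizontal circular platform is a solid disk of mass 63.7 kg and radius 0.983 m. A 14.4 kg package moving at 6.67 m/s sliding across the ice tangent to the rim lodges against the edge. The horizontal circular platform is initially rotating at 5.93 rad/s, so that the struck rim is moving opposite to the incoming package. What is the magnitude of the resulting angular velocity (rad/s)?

|ω_f| ≈ 1.97 rad/s

About the central axle the impulsive forces during the collision are internal, so angular momentum about that axis is conserved.
I_p = ½(63.7)(0.983)² = 30.78 kg·m². Taking the sense of the package's angular momentum as positive, L_{package} = m v R = (14.4)(6.67)(0.983) = 94.42 kg·m²/s.
L_i = −I_p ω_p + m v R = −(30.78)(5.93) + 94.42 = -88.09 kg·m²/s.
After sticking, I_f = I_p + m R² = 30.78 + (14.4)(0.983)² = 44.69 kg·m².
ω_f = L_i / I_f = -88.09 / 44.69 = -1.971 rad/s.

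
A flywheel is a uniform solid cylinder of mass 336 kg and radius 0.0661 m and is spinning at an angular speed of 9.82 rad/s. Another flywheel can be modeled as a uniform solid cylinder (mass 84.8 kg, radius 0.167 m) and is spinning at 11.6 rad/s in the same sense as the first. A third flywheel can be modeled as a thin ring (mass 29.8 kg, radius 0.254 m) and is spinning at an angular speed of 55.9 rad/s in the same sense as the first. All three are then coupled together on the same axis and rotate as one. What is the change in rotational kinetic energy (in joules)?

ΔKE ≈ -972 J

No external torque acts about the common axis, so total angular momentum is conserved.
Moments of inertia: I_A = ½(336)(0.0661)² = 0.7340 kg·m²; I_B = ½(84.8)(0.167)² = 1.182 kg·m²; I_C = (29.8)(0.254)² = 1.923 kg·m².
Taking A's sense as positive: L = (0.7340)(9.82) + (1.182)(11.6) + (1.923)(55.9) = 128.4 kg·m²·rad/s.
Combined I = 0.7340 + 1.182 + 1.923 = 3.839 kg·m².
ω_f = L / I = 128.4 / 3.839 = 33.44 rad/s.
KE_i = ½ΣIω² = 3119 J; KE_f = ½(3.839)(33.44)² = 2147 J.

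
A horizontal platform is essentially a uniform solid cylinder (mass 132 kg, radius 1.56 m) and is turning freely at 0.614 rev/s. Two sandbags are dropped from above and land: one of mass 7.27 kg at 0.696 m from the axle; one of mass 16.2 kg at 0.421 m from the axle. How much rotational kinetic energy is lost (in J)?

energy lost ≈ 45.8 J

The added mass arrives with no angular momentum about the axle, and any external torque about the axle is negligible, so the system's angular momentum is conserved.
I_p = ½(132)(1.56)² = 160.6 kg·m².
Added inertia Σmr² = (7.27)(0.696)² + (16.2)(0.421)² = 6.393 kg·m²; I_f = 160.6 + 6.393 = 167.0 kg·m².
ω_f = I_p ω_i / I_f = (160.6)(0.614) / 167.0 = 0.5905 rev/s.
KE_i = ½(160.6)(3.858 rad/s)² = 1195 J; KE_f = ½(167.0)(3.710)² = 1149 J.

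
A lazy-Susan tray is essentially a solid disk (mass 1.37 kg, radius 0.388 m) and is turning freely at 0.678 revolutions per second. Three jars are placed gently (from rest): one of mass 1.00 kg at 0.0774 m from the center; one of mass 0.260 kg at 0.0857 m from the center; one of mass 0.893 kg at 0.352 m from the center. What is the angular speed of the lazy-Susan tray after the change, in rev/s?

ω_f ≈ 0.315 rev/s

The added mass arrives with no angular momentum about the center, and any external torque about the center is negligible, so the system's angular momentum is conserved.
I_p = ½(1.37)(0.388)² = 0.1031 kg·m².
Added inertia Σmr² = (1.00)(0.0774)² + (0.260)(0.0857)² + (0.893)(0.352)² = 0.1185 kg·m²; I_f = 0.1031 + 0.1185 = 0.2217 kg·m².
ω_f = I_p ω_i / I_f = (0.1031)(0.678) / 0.2217 = 0.3154 rev/s.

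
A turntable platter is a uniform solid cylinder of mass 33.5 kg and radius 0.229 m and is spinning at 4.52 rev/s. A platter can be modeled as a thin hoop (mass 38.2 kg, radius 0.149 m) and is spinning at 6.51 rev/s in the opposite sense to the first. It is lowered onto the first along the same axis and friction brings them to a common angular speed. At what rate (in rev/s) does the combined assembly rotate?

The coupling torques are internal; angular momentum about the shared axis is conserved.
Moments of inertia: I_A = ½(33.5)(0.229)² = 0.8784 kg·m²; I_B = (38.2)(0.149)² = 0.8481 kg·m².
Taking A's sense as positive: L = (0.8784)(4.52) − (0.8481)(6.51) = -1.551 kg·m²·rev/s.
Combined I = 0.8784 + 0.8481 = 1.726 kg·m².
ω_f = L / I = -1.551 / 1.726 = -0.8982 rev/s.

|ω_f| ≈ 0.898 rev/s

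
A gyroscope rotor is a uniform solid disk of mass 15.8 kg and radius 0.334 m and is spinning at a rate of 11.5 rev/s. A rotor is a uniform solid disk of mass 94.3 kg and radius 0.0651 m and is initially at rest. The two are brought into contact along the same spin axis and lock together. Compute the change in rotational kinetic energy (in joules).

ΔKE ≈ -425 J

No external torque acts about the common axis, so total angular momentum is conserved.
Moments of inertia: I_A = ½(15.8)(0.334)² = 0.8813 kg·m²; I_B = ½(94.3)(0.0651)² = 0.1998 kg·m².
Taking A's sense as positive: L = (0.8813)(11.5) = 10.13 kg·m²·rev/s.
Combined I = 0.8813 + 0.1998 = 1.081 kg·m².
ω_f = L / I = 10.13 / 1.081 = 9.374 rev/s.
KE_i = ½ΣIω² = 2301 J; KE_f = ½(1.081)(58.90)² = 1875 J.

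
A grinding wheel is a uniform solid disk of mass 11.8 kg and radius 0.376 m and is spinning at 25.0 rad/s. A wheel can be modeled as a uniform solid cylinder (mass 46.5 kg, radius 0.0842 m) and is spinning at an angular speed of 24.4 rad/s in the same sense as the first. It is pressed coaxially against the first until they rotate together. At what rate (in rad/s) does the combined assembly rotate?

The coupling torques are internal; angular momentum about the shared axis is conserved.
Moments of inertia: I_A = ½(11.8)(0.376)² = 0.8341 kg·m²; I_B = ½(46.5)(0.0842)² = 0.1648 kg·m².
Taking A's sense as positive: L = (0.8341)(25.0) + (0.1648)(24.4) = 24.87 kg·m²·rad/s.
Combined I = 0.8341 + 0.1648 = 0.9990 kg·m².
ω_f = L / I = 24.87 / 0.9990 = 24.90 rad/s.

|ω_f| ≈ 24.9 rad/s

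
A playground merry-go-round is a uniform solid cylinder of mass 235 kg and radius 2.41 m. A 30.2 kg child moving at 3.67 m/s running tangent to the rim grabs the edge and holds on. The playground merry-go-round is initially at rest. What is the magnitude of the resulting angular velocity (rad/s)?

The axle reaction passes through the axle and exerts no torque about it; angular momentum about the axle is conserved through the impact.
I_p = ½(235)(2.41)² = 682.5 kg·m². Taking the sense of the child's angular momentum as positive, L_{child} = m v R = (30.2)(3.67)(2.41) = 267.1 kg·m²/s.
L_i = 0 + 267.1 = 267.1 kg·m²/s.
After sticking, I_f = I_p + m R² = 682.5 + (30.2)(2.41)² = 857.9 kg·m².
ω_f = L_i / I_f = 267.1 / 857.9 = 0.3114 rad/s.

|ω_f| ≈ 0.311 rad/s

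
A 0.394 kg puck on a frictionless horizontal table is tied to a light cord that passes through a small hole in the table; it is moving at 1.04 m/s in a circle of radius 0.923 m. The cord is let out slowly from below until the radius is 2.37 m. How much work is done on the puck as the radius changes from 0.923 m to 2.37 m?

W ≈ -0.181 J

Central (radial) force ⇒ zero torque about the center ⇒ m v r is constant.
v₂ = v₁ r₁ / r₂ = (1.04)(0.923) / (2.37) = 0.4050 m/s.
W = ΔKE = ½m(v₂² − v₁²) = -0.1808 J.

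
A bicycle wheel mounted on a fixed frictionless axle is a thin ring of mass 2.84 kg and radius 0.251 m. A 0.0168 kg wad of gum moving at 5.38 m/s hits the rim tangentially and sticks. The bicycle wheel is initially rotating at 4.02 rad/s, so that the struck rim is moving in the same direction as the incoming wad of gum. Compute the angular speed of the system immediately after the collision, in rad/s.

|ω_f| ≈ 4.12 rad/s

The axle reaction passes through the axle and exerts no torque about it; angular momentum about the axle is conserved through the impact.
I_p = (2.84)(0.251)² = 0.1789 kg·m². Taking the sense of the wad of gum's angular momentum as positive, L_{wad} = m v R = (0.0168)(5.38)(0.251) = 0.02269 kg·m²/s.
L_i = +I_p ω_p + m v R = +(0.1789)(4.02) + 0.02269 = 0.7420 kg·m²/s.
After sticking, I_f = I_p + m R² = 0.1789 + (0.0168)(0.251)² = 0.1800 kg·m².
ω_f = L_i / I_f = 0.7420 / 0.1800 = 4.122 rad/s.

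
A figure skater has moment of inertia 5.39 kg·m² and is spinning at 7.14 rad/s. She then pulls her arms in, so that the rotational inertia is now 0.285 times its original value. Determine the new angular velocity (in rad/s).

Angular momentum about the spin axis is conserved since the torque about it is zero.
I₂ = 0.285 × 5.39 = 1.536 kg·m².
ω₂ = I₁ω₁ / I₂ = (5.390)(7.14 rad/s) / (1.536) = 25.05 rad/s.

ω₂ ≈ 25.1 rad/s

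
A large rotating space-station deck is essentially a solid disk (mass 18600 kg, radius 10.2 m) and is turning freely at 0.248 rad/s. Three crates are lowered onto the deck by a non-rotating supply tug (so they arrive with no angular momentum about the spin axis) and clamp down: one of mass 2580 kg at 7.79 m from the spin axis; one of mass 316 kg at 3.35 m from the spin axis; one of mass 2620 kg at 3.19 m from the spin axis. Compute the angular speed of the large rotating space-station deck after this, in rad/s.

ω_f ≈ 0.208 rad/s

The added mass arrives with no angular momentum about the spin axis, and any external torque about the spin axis is negligible, so the system's angular momentum is conserved.
I_p = ½(18600)(10.2)² = 9.676e+05 kg·m².
Added inertia Σmr² = (2580)(7.79)² + (316)(3.35)² + (2620)(3.19)² = 1.868e+05 kg·m²; I_f = 9.676e+05 + 1.868e+05 = 1.154e+06 kg·m².
ω_f = I_p ω_i / I_f = (9.676e+05)(0.248) / 1.154e+06 = 0.2079 rad/s.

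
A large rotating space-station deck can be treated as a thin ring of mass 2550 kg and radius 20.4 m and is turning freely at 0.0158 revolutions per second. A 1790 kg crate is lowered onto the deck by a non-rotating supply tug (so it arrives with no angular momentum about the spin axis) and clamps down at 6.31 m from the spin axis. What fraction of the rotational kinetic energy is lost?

fraction ≈ 0.0629

The added mass arrives with no angular momentum about the spin axis, and any external torque about the spin axis is negligible, so the system's angular momentum is conserved.
I_p = (2550)(20.4)² = 1.061e+06 kg·m².
Added inertia Σmr² = (1790)(6.31)² = 71270 kg·m²; I_f = 1.061e+06 + 71270 = 1.132e+06 kg·m².
ω_f = I_p ω_i / I_f = (1.061e+06)(0.0158) / 1.132e+06 = 0.01481 rev/s.
KE_i = ½(1.061e+06)(0.09927 rad/s)² = 5229 J; KE_f = ½(1.132e+06)(0.09303)² = 4900 J.
Fraction lost = 0.06293.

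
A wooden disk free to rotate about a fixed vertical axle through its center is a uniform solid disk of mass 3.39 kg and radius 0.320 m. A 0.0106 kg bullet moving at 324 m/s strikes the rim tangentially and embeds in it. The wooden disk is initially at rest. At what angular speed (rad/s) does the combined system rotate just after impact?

The axle reaction passes through the axle and exerts no torque about it; angular momentum about the axle is conserved through the impact.
I_p = ½(3.39)(0.320)² = 0.1736 kg·m². Taking the sense of the bullet's angular momentum as positive, L_{bullet} = m v R = (0.0106)(324)(0.320) = 1.099 kg·m²/s.
L_i = 0 + 1.099 = 1.099 kg·m²/s.
After sticking, I_f = I_p + m R² = 0.1736 + (0.0106)(0.320)² = 0.1747 kg·m².
ω_f = L_i / I_f = 1.099 / 0.1747 = 6.293 rad/s.

|ω_f| ≈ 6.29 rad/s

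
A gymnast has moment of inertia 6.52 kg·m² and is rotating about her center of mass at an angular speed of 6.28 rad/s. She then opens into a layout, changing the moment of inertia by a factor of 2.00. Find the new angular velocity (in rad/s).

No external torque acts about the spin axis, so angular momentum is conserved.
I₂ = 2.00 × 6.52 = 13.04 kg·m².
ω₂ = I₁ω₁ / I₂ = (6.520)(6.28 rad/s) / (13.04) = 3.140 rad/s.

ω₂ ≈ 3.14 rad/s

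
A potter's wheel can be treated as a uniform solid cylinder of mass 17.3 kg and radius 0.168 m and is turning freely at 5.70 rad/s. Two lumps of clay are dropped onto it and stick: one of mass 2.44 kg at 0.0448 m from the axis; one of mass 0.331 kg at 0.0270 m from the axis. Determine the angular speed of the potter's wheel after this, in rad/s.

The added mass arrives with no angular momentum about the axis, and any external torque about the axis is negligible, so the system's angular momentum is conserved.
I_p = ½(17.3)(0.168)² = 0.2441 kg·m².
Added inertia Σmr² = (2.44)(0.0448)² + (0.331)(0.0270)² = 0.005138 kg·m²; I_f = 0.2441 + 0.005138 = 0.2493 kg·m².
ω_f = I_p ω_i / I_f = (0.2441)(5.70) / 0.2493 = 5.583 rad/s.

ω_f ≈ 5.58 rad/s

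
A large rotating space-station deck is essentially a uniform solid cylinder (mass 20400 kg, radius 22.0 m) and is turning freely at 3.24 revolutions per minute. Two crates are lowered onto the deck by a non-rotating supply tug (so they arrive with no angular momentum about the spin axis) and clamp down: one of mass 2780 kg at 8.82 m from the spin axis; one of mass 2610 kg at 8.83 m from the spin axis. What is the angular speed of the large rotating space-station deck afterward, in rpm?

The added mass arrives with no angular momentum about the spin axis, and any external torque about the spin axis is negligible, so the system's angular momentum is conserved.
I_p = ½(20400)(22.0)² = 4.937e+06 kg·m².
Added inertia Σmr² = (2780)(8.82)² + (2610)(8.83)² = 4.198e+05 kg·m²; I_f = 4.937e+06 + 4.198e+05 = 5.357e+06 kg·m².
ω_f = I_p ω_i / I_f = (4.937e+06)(3.24) / 5.357e+06 = 2.986 rpm.

ω_f ≈ 2.99 rpm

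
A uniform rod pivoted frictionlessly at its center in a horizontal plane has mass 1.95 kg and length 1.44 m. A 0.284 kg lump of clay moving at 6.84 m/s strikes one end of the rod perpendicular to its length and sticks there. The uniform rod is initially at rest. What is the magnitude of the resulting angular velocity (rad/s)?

|ω_f| ≈ 2.89 rad/s

The axle reaction passes through the pivot and exerts no torque about it; angular momentum about the pivot is conserved through the impact.
I_p = (1/12)(1.95)(1.44)² = 0.3370 kg·m². Taking the sense of the lump of clay's angular momentum as positive, L_{lump} = m v R = (0.284)(6.84)(1.44/2) = 1.399 kg·m²/s.
L_i = 0 + 1.399 = 1.399 kg·m²/s.
After sticking, I_f = I_p + m R² = 0.3370 + (0.284)(1.44/2)² = 0.4842 kg·m².
ω_f = L_i / I_f = 1.399 / 0.4842 = 2.889 rad/s.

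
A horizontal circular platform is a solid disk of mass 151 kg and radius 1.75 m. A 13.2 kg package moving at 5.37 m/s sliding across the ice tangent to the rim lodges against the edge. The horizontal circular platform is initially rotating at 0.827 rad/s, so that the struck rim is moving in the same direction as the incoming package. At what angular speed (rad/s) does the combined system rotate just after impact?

|ω_f| ≈ 1.16 rad/s

About the central axle the impulsive forces during the collision are internal, so angular momentum about that axis is conserved.
I_p = ½(151)(1.75)² = 231.2 kg·m². Taking the sense of the package's angular momentum as positive, L_{package} = m v R = (13.2)(5.37)(1.75) = 124.0 kg·m²/s.
L_i = +I_p ω_p + m v R = +(231.2)(0.827) + 124.0 = 315.3 kg·m²/s.
After sticking, I_f = I_p + m R² = 231.2 + (13.2)(1.75)² = 271.6 kg·m².
ω_f = L_i / I_f = 315.3 / 271.6 = 1.161 rad/s.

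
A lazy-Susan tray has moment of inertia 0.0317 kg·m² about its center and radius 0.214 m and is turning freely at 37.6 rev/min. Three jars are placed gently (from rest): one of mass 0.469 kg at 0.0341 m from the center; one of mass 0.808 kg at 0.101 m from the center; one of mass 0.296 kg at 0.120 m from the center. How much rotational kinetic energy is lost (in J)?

The added mass arrives with no angular momentum about the center, and any external torque about the center is negligible, so the system's angular momentum is conserved.
Added inertia Σmr² = (0.469)(0.0341)² + (0.808)(0.101)² + (0.296)(0.120)² = 0.01305 kg·m²; I_f = 0.03170 + 0.01305 = 0.04475 kg·m².
ω_f = I_p ω_i / I_f = (0.03170)(37.6) / 0.04475 = 26.63 rpm.
KE_i = ½(0.03170)(3.937 rad/s)² = 0.2457 J; KE_f = ½(0.04475)(2.789)² = 0.1741 J.

energy lost ≈ 0.0717 J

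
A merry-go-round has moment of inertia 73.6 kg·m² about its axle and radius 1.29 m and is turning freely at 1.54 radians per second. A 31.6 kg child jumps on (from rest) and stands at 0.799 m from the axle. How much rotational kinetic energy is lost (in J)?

energy lost ≈ 18.8 J

The added mass arrives with no angular momentum about the axle, and any external torque about the axle is negligible, so the system's angular momentum is conserved.
Added inertia Σmr² = (31.6)(0.799)² = 20.17 kg·m²; I_f = 73.60 + 20.17 = 93.77 kg·m².
ω_f = I_p ω_i / I_f = (73.60)(1.54) / 93.77 = 1.209 rad/s.
KE_i = ½(73.60)(1.540 rad/s)² = 87.27 J; KE_f = ½(93.77)(1.209)² = 68.50 J.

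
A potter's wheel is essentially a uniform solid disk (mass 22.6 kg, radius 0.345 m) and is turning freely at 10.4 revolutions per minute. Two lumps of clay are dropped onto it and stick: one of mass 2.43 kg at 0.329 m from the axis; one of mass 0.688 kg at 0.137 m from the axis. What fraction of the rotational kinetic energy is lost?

No external torque acts about the axis; L_before = L_after.
I_p = ½(22.6)(0.345)² = 1.345 kg·m².
Added inertia Σmr² = (2.43)(0.329)² + (0.688)(0.137)² = 0.2759 kg·m²; I_f = 1.345 + 0.2759 = 1.621 kg·m².
ω_f = I_p ω_i / I_f = (1.345)(10.4) / 1.621 = 8.630 rpm.
KE_i = ½(1.345)(1.089 rad/s)² = 0.7976 J; KE_f = ½(1.621)(0.9037)² = 0.6619 J.
Fraction lost = 0.1702.

fraction ≈ 0.170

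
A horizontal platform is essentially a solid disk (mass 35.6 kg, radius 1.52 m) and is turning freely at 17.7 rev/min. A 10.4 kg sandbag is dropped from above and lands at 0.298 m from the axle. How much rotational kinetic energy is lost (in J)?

energy lost ≈ 1.55 J

No external torque acts about the axle; L_before = L_after.
I_p = ½(35.6)(1.52)² = 41.13 kg·m².
Added inertia Σmr² = (10.4)(0.298)² = 0.9236 kg·m²; I_f = 41.13 + 0.9236 = 42.05 kg·m².
ω_f = I_p ω_i / I_f = (41.13)(17.7) / 42.05 = 17.31 rpm.
KE_i = ½(41.13)(1.854 rad/s)² = 70.64 J; KE_f = ½(42.05)(1.813)² = 69.09 J.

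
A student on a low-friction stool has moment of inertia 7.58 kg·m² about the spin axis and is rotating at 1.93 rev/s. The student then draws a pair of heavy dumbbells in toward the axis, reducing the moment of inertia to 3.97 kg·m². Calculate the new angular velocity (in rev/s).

With no external torque about the axis, L is conserved: I₁ω₁ = I₂ω₂.
ω₂ = I₁ω₁ / I₂ = (7.580)(1.93 rev/s) / (3.970) = 3.685 rev/s.

ω₂ ≈ 3.68 rev/s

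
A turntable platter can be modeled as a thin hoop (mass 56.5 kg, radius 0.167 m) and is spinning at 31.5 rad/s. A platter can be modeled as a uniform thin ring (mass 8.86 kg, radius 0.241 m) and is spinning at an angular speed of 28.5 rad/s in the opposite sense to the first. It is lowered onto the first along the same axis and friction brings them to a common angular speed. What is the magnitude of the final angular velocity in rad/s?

No external torque acts about the common axis, so total angular momentum is conserved.
Moments of inertia: I_A = (56.5)(0.167)² = 1.576 kg·m²; I_B = (8.86)(0.241)² = 0.5146 kg·m².
Taking A's sense as positive: L = (1.576)(31.5) − (0.5146)(28.5) = 34.97 kg·m²·rad/s.
Combined I = 1.576 + 0.5146 = 2.090 kg·m².
ω_f = L / I = 34.97 / 2.090 = 16.73 rad/s.

|ω_f| ≈ 16.7 rad/s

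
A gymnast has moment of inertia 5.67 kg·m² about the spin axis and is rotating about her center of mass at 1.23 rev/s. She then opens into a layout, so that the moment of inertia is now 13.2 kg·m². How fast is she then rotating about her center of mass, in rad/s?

ω₂ ≈ 3.32 rad/s

No external torque acts about the spin axis, so angular momentum is conserved.
ω₂ = I₁ω₁ / I₂ = (5.670)(1.23 rev/s) / (13.20) = 0.5283 rev/s = 3.320 rad/s.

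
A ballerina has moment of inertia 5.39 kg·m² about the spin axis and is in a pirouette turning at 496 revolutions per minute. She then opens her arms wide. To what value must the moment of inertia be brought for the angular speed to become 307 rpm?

I₂ ≈ 8.71 kg·m²

With no external torque about the axis, L is conserved: I₁ω₁ = I₂ω₂.
I₂ = I₁ω₁ / ω₂ = (5.39)(496) / (307) = 8.708 kg·m².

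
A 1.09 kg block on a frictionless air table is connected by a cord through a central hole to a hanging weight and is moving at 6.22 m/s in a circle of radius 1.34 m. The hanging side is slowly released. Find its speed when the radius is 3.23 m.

v₂ ≈ 2.58 m/s

The only horizontal force on the mass is along the cord (radial), so it exerts no torque about the hole and angular momentum m v r is conserved.
v₂ = v₁ r₁ / r₂ = (6.22)(1.34) / (3.23) = 2.580 m/s.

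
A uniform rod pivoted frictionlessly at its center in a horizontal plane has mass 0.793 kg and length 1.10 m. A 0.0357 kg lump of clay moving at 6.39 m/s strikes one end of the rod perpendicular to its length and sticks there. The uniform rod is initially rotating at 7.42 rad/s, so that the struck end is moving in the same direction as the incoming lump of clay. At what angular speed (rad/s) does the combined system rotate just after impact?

The axle reaction passes through the pivot and exerts no torque about it; angular momentum about the pivot is conserved through the impact.
I_p = (1/12)(0.793)(1.10)² = 0.07996 kg·m². Taking the sense of the lump of clay's angular momentum as positive, L_{lump} = m v R = (0.0357)(6.39)(1.10/2) = 0.1255 kg·m²/s.
L_i = +I_p ω_p + m v R = +(0.07996)(7.42) + 0.1255 = 0.7188 kg·m²/s.
After sticking, I_f = I_p + m R² = 0.07996 + (0.0357)(1.10/2)² = 0.09076 kg·m².
ω_f = L_i / I_f = 0.7188 / 0.09076 = 7.920 rad/s.

|ω_f| ≈ 7.92 rad/s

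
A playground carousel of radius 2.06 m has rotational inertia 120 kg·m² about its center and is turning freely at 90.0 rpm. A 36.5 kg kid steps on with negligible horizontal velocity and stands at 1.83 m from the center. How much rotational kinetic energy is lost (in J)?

energy lost ≈ 2690 J

The added mass arrives with no angular momentum about the center, and any external torque about the center is negligible, so the system's angular momentum is conserved.
Added inertia Σmr² = (36.5)(1.83)² = 122.2 kg·m²; I_f = 120.0 + 122.2 = 242.2 kg·m².
ω_f = I_p ω_i / I_f = (120.0)(90.0) / 242.2 = 44.58 rpm.
KE_i = ½(120.0)(9.425 rad/s)² = 5330 J; KE_f = ½(242.2)(4.669)² = 2640 J.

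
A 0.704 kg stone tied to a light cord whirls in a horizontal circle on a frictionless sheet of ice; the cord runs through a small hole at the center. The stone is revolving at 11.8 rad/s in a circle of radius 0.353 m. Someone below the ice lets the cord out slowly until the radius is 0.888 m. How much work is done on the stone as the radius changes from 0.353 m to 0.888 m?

The constraining force is radial, so m r² ω about the center is conserved.
ω₂ = ω₁ (r₁/r₂)² = (11.8)(0.353/0.888)² = 1.865 rad/s.
W = ΔKE = ½m(v₂² − v₁²) = -5.142 J.

W ≈ -5.14 J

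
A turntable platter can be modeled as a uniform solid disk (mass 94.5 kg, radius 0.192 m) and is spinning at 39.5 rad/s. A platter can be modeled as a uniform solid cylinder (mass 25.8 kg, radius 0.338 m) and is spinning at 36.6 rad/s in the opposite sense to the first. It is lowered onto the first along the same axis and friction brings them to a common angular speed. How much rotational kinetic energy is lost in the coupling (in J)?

ΔKE lost ≈ 2310 J

No external torque acts about the common axis, so total angular momentum is conserved.
Moments of inertia: I_A = ½(94.5)(0.192)² = 1.742 kg·m²; I_B = ½(25.8)(0.338)² = 1.474 kg·m².
Taking A's sense as positive: L = (1.742)(39.5) − (1.474)(36.6) = 14.86 kg·m²·rad/s.
Combined I = 1.742 + 1.474 = 3.216 kg·m².
ω_f = L / I = 14.86 / 3.216 = 4.622 rad/s.
KE_i = ½ΣIω² = 2346 J; KE_f = ½(3.216)(4.622)² = 34.35 J.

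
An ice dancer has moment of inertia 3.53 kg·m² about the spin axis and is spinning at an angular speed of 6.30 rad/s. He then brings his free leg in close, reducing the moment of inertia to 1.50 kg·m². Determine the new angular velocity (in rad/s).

With no external torque about the axis, L is conserved: I₁ω₁ = I₂ω₂.
ω₂ = I₁ω₁ / I₂ = (3.530)(6.30 rad/s) / (1.500) = 14.83 rad/s.

ω₂ ≈ 14.8 rad/s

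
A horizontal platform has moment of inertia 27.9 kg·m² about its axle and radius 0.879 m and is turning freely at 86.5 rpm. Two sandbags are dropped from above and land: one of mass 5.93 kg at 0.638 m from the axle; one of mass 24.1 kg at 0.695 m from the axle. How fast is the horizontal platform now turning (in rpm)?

No external torque acts about the axle; L_before = L_after.
Added inertia Σmr² = (5.93)(0.638)² + (24.1)(0.695)² = 14.05 kg·m²; I_f = 27.90 + 14.05 = 41.95 kg·m².
ω_f = I_p ω_i / I_f = (27.90)(86.5) / 41.95 = 57.52 rpm.

ω_f ≈ 57.5 rpm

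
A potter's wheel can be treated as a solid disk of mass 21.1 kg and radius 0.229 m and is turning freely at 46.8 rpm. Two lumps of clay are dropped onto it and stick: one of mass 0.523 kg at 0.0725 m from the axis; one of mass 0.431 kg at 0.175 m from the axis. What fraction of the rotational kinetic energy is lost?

fraction ≈ 0.0280

The added mass arrives with no angular momentum about the axis, and any external torque about the axis is negligible, so the system's angular momentum is conserved.
I_p = ½(21.1)(0.229)² = 0.5533 kg·m².
Added inertia Σmr² = (0.523)(0.0725)² + (0.431)(0.175)² = 0.01595 kg·m²; I_f = 0.5533 + 0.01595 = 0.5692 kg·m².
ω_f = I_p ω_i / I_f = (0.5533)(46.8) / 0.5692 = 45.49 rpm.
KE_i = ½(0.5533)(4.901 rad/s)² = 6.644 J; KE_f = ½(0.5692)(4.764)² = 6.458 J.
Fraction lost = 0.02802.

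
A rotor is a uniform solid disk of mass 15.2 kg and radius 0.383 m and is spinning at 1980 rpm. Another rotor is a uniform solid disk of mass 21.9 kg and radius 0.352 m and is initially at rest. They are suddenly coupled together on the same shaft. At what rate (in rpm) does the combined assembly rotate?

|ω_f| ≈ 893 rpm

The coupling torques are internal; angular momentum about the shared axis is conserved.
Moments of inertia: I_A = ½(15.2)(0.383)² = 1.115 kg·m²; I_B = ½(21.9)(0.352)² = 1.357 kg·m².
Taking A's sense as positive: L = (1.115)(1980) = 2207 kg·m²·rpm.
Combined I = 1.115 + 1.357 = 2.472 kg·m².
ω_f = L / I = 2207 / 2.472 = 893.1 rpm.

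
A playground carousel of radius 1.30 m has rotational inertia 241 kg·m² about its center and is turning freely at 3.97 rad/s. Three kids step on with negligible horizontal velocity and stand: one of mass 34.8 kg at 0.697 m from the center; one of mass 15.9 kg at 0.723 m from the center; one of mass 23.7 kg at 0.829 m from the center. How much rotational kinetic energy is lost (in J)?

No external torque acts about the center; L_before = L_after.
Added inertia Σmr² = (34.8)(0.697)² + (15.9)(0.723)² + (23.7)(0.829)² = 41.51 kg·m²; I_f = 241.0 + 41.51 = 282.5 kg·m².
ω_f = I_p ω_i / I_f = (241.0)(3.97) / 282.5 = 3.387 rad/s.
KE_i = ½(241.0)(3.970 rad/s)² = 1899 J; KE_f = ½(282.5)(3.387)² = 1620 J.

energy lost ≈ 279 J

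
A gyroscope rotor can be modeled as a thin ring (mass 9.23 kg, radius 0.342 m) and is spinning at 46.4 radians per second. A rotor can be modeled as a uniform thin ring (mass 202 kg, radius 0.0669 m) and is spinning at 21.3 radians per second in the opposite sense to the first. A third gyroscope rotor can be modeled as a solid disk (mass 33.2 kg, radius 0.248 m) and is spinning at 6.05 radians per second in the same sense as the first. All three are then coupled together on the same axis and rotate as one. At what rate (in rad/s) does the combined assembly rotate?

|ω_f| ≈ 12.3 rad/s

The coupling torques are internal; angular momentum about the shared axis is conserved.
Moments of inertia: I_A = (9.23)(0.342)² = 1.080 kg·m²; I_B = (202)(0.0669)² = 0.9041 kg·m²; I_C = ½(33.2)(0.248)² = 1.021 kg·m².
Taking A's sense as positive: L = (1.080)(46.4) − (0.9041)(21.3) + (1.021)(6.05) = 37.01 kg·m²·rad/s.
Combined I = 1.080 + 0.9041 + 1.021 = 3.005 kg·m².
ω_f = L / I = 37.01 / 3.005 = 12.32 rad/s.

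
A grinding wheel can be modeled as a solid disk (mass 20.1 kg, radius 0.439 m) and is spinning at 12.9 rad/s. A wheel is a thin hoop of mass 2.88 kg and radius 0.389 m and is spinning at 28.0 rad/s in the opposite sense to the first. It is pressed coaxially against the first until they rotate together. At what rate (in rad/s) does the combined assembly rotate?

|ω_f| ≈ 5.39 rad/s

The coupling torques are internal; angular momentum about the shared axis is conserved.
Moments of inertia: I_A = ½(20.1)(0.439)² = 1.937 kg·m²; I_B = (2.88)(0.389)² = 0.4358 kg·m².
Taking A's sense as positive: L = (1.937)(12.9) − (0.4358)(28.0) = 12.78 kg·m²·rad/s.
Combined I = 1.937 + 0.4358 = 2.373 kg·m².
ω_f = L / I = 12.78 / 2.373 = 5.388 rad/s.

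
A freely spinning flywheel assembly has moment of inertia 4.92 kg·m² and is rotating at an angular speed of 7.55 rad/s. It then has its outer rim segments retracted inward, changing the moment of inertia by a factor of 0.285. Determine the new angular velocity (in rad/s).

ω₂ ≈ 26.5 rad/s

Angular momentum about the spin axis is conserved since the torque about it is zero.
I₂ = 0.285 × 4.92 = 1.402 kg·m².
ω₂ = I₁ω₁ / I₂ = (4.920)(7.55 rad/s) / (1.402) = 26.49 rad/s.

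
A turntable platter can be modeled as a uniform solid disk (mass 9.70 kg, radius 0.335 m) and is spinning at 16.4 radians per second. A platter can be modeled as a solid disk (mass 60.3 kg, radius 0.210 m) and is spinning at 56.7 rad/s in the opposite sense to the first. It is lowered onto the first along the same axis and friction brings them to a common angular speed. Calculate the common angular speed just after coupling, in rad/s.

|ω_f| ≈ 35.5 rad/s

The coupling torques are internal; angular momentum about the shared axis is conserved.
Moments of inertia: I_A = ½(9.70)(0.335)² = 0.5443 kg·m²; I_B = ½(60.3)(0.210)² = 1.330 kg·m².
Taking A's sense as positive: L = (0.5443)(16.4) − (1.330)(56.7) = -66.46 kg·m²·rad/s.
Combined I = 0.5443 + 1.330 = 1.874 kg·m².
ω_f = L / I = -66.46 / 1.874 = -35.47 rad/s.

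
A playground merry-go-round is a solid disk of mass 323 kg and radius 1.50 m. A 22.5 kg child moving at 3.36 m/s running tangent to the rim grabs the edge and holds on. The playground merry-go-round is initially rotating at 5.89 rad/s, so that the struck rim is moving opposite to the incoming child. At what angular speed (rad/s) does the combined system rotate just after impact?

|ω_f| ≈ 4.90 rad/s

About the axle the impulsive forces during the collision are internal, so angular momentum about that axis is conserved.
I_p = ½(323)(1.50)² = 363.4 kg·m². Taking the sense of the child's angular momentum as positive, L_{child} = m v R = (22.5)(3.36)(1.50) = 113.4 kg·m²/s.
L_i = −I_p ω_p + m v R = −(363.4)(5.89) + 113.4 = -2027 kg·m²/s.
After sticking, I_f = I_p + m R² = 363.4 + (22.5)(1.50)² = 414.0 kg·m².
ω_f = L_i / I_f = -2027 / 414.0 = -4.896 rad/s.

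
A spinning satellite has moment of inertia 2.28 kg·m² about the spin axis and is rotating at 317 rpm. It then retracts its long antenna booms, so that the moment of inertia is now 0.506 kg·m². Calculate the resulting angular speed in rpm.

No external torque acts about the spin axis, so angular momentum is conserved.
ω₂ = I₁ω₁ / I₂ = (2.280)(317 rpm) / (0.5060) = 1428 rpm.

ω₂ ≈ 1430 rpm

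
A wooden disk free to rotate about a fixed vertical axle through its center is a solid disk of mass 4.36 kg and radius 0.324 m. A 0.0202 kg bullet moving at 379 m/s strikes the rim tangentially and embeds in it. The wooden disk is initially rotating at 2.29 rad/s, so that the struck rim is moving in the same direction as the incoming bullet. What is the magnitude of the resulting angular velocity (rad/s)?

|ω_f| ≈ 13.0 rad/s

The axle reaction passes through the axle and exerts no torque about it; angular momentum about the axle is conserved through the impact.
I_p = ½(4.36)(0.324)² = 0.2288 kg·m². Taking the sense of the bullet's angular momentum as positive, L_{bullet} = m v R = (0.0202)(379)(0.324) = 2.480 kg·m²/s.
L_i = +I_p ω_p + m v R = +(0.2288)(2.29) + 2.480 = 3.005 kg·m²/s.
After sticking, I_f = I_p + m R² = 0.2288 + (0.0202)(0.324)² = 0.2310 kg·m².
ω_f = L_i / I_f = 3.005 / 0.2310 = 13.01 rad/s.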